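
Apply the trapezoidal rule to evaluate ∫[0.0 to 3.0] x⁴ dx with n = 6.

f(x) = x⁴
a = 0.0, b = 3.0, n = 6
h = (b - a)/n = 0.500000

Trapezoidal rule: (h/2)[f(x₀) + 2f(x₁) + 2f(x₂) + ... + f(xₙ)]

x_0 = 0.0000, f(x_0) = 0.000000, coefficient = 1
x_1 = 0.5000, f(x_1) = 0.062500, coefficient = 2
x_2 = 1.0000, f(x_2) = 1.000000, coefficient = 2
x_3 = 1.5000, f(x_3) = 5.062500, coefficient = 2
x_4 = 2.0000, f(x_4) = 16.000000, coefficient = 2
x_5 = 2.5000, f(x_5) = 39.062500, coefficient = 2
x_6 = 3.0000, f(x_6) = 81.000000, coefficient = 1

I ≈ (0.500000/2) × 203.375000 = 50.843750
Exact value: 48.600000
Error: 2.243750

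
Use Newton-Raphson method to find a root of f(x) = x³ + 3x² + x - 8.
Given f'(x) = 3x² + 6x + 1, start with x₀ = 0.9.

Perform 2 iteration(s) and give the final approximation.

f(x) = x³ + 3x² + x - 8
f'(x) = 3x² + 6x + 1
x₀ = 0.9

Newton-Raphson formula: x_{n+1} = x_n - f(x_n)/f'(x_n)

Iteration 1:
  f(0.900000) = -3.941000
  f'(0.900000) = 8.830000
  x_1 = 0.900000 - (-3.941000)/8.830000 = 1.346319
Iteration 2:
  f(1.346319) = 1.224353
  f'(1.346319) = 14.515644
  x_2 = 1.346319 - 1.224353/14.515644 = 1.261972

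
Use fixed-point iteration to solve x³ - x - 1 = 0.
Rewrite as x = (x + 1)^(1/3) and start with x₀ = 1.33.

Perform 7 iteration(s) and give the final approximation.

Equation: x³ - x - 1 = 0
Fixed-point form: x = (x + 1)^(1/3)
x₀ = 1.33

x_1 = g(1.330000) = 1.325721
x_2 = g(1.325721) = 1.324908
x_3 = g(1.324908) = 1.324754
x_4 = g(1.324754) = 1.324725
x_5 = g(1.324725) = 1.324719
x_6 = g(1.324719) = 1.324718
x_7 = g(1.324718) = 1.324718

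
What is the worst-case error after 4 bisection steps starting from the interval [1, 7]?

Bisection error bound: |error| ≤ (b-a)/2^n
|error| ≤ (7 - 1)/2^4 = 6/2^4
|error| ≤ 0.3750000000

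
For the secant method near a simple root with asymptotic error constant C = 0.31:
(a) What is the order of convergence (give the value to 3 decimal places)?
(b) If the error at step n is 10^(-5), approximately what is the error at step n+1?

(a) Secant method has superlinear convergence with order φ = (1+√5)/2 ≈ 1.618.
    This means |e_{n+1}| ≈ C|e_n|^1.618.

(b) With |e_n| = 10^(-5) and C = 0.31:
    |e_{n+1}| ≈ 0.31 × (10^(-5))^1.618 = 0.31 × 10^(-8.09)

(a) ≈ 1.618 (golden ratio); (b) |e_{n+1}| ≈ 2.519e-09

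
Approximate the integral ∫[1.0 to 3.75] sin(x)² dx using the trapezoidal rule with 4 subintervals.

f(x) = sin(x)²
a = 1.0, b = 3.75, n = 4
h = (b - a)/n = 0.687500

Trapezoidal rule: (h/2)[f(x₀) + 2f(x₁) + 2f(x₂) + ... + f(xₙ)]

x_0 = 1.0000, f(x_0) = 0.708073, coefficient = 1
x_1 = 1.6875, f(x_1) = 0.986442, coefficient = 2
x_2 = 2.3750, f(x_2) = 0.481199, coefficient = 2
x_3 = 3.0625, f(x_3) = 0.006243, coefficient = 2
x_4 = 3.7500, f(x_4) = 0.326682, coefficient = 1

I ≈ (0.687500/2) × 3.982523 = 1.368992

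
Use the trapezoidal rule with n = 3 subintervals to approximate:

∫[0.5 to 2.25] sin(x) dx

f(x) = sin(x)
a = 0.5, b = 2.25, n = 3
h = (b - a)/n = 0.583333

Trapezoidal rule: (h/2)[f(x₀) + 2f(x₁) + 2f(x₂) + ... + f(xₙ)]

x_0 = 0.5000, f(x_0) = 0.479426, coefficient = 1
x_1 = 1.0833, f(x_1) = 0.883524, coefficient = 2
x_2 = 1.6667, f(x_2) = 0.995408, coefficient = 2
x_3 = 2.2500, f(x_3) = 0.778073, coefficient = 1

I ≈ (0.583333/2) × 5.015363 = 1.462814
Exact value: 1.505756
Error: 0.042942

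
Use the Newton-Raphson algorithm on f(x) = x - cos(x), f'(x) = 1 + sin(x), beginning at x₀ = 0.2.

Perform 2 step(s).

f(x) = x - cos(x)
f'(x) = 1 + sin(x)
x₀ = 0.2

Newton-Raphson formula: x_{n+1} = x_n - f(x_n)/f'(x_n)

Iteration 1:
  f(0.200000) = -0.780067
  f'(0.200000) = 1.198669
  x_1 = 0.200000 - (-0.780067)/1.198669 = 0.850777
Iteration 2:
  f(0.850777) = 0.191378
  f'(0.850777) = 1.751793
  x_2 = 0.850777 - 0.191378/1.751793 = 0.741530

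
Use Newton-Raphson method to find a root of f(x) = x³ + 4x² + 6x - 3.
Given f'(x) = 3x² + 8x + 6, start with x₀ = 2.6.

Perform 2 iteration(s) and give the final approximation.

f(x) = x³ + 4x² + 6x - 3
f'(x) = 3x² + 8x + 6
x₀ = 2.6

Newton-Raphson formula: x_{n+1} = x_n - f(x_n)/f'(x_n)

Iteration 1:
  f(2.600000) = 57.216000
  f'(2.600000) = 47.080000
  x_1 = 2.600000 - 57.216000/47.080000 = 1.384707
Iteration 2:
  f(1.384707) = 15.632949
  f'(1.384707) = 22.829895
  x_2 = 1.384707 - 15.632949/22.829895 = 0.699949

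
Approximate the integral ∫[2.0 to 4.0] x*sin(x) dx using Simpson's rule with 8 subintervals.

f(x) = x*sin(x)
a = 2.0, b = 4.0, n = 8
h = (b - a)/n = 0.250000

Simpson's rule: (h/3)[f(x₀) + 4f(x₁) + 2f(x₂) + ... + f(xₙ)]

x_0 = 2.0000, f(x_0) = 1.818595, coefficient = 1
x_1 = 2.2500, f(x_1) = 1.750665, coefficient = 4
x_2 = 2.5000, f(x_2) = 1.496180, coefficient = 2
x_3 = 2.7500, f(x_3) = 1.049568, coefficient = 4
x_4 = 3.0000, f(x_4) = 0.423360, coefficient = 2
x_5 = 3.2500, f(x_5) = -0.351634, coefficient = 4
x_6 = 3.5000, f(x_6) = -1.227741, coefficient = 2
x_7 = 3.7500, f(x_7) = -2.143355, coefficient = 4
x_8 = 4.0000, f(x_8) = -3.027210, coefficient = 1

I ≈ (0.250000/3) × 1.395956 = 0.116330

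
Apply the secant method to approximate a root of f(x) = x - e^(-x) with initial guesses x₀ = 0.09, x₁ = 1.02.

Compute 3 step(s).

f(x) = x - e^(-x)
x₀ = 0.09, x₁ = 1.02

Secant formula: x_{n+1} = x_n - f(x_n)(x_n - x_{n-1})/(f(x_n) - f(x_{n-1}))

Iteration 1:
  f(0.090000) = -0.823931
  f(1.020000) = 0.659405
  x_2 = 1.020000 - 0.659405×(1.020000 - 0.090000)/(0.659405 - (-0.823931))
       = 0.606576
Iteration 2:
  f(1.020000) = 0.659405
  f(0.606576) = 0.061362
  x_3 = 0.606576 - 0.061362×(0.606576 - 1.020000)/(0.061362 - 0.659405)
       = 0.564157
Iteration 3:
  f(0.606576) = 0.061362
  f(0.564157) = -0.004682
  x_4 = 0.564157 - (-0.004682)×(0.564157 - 0.606576)/(-0.004682 - 0.061362)
       = 0.567164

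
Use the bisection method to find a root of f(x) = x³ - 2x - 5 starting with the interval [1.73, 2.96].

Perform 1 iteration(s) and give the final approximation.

f(x) = x³ - 2x - 5
Initial interval: [1.73, 2.96]

Iteration 1:
  c_1 = (1.730000 + 2.960000)/2 = 2.345000
  f(c_1) = f(2.345000) = 3.205214
  f(a) × f(c) < 0, new interval: [1.730000, 2.345000]

After 1 iteration(s), the approximation is c_1 = 2.345000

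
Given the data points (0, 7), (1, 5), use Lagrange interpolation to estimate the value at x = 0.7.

Lagrange interpolation formula:
P(x) = Σ yᵢ × Lᵢ(x)
where Lᵢ(x) = Π_{j≠i} (x - xⱼ)/(xᵢ - xⱼ)

L_0(0.7) = (0.7 - 1)/(0 - 1) = 0.300000
L_1(0.7) = (0.7 - 0)/(1 - 0) = 0.700000

P(0.7) = 7×L_0(0.7) + 5×L_1(0.7)
P(0.7) = 5.600000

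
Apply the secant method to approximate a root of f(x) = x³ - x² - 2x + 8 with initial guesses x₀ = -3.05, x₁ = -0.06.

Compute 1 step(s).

f(x) = x³ - x² - 2x + 8
x₀ = -3.05, x₁ = -0.06

Secant formula: x_{n+1} = x_n - f(x_n)(x_n - x_{n-1})/(f(x_n) - f(x_{n-1}))

Iteration 1:
  f(-3.050000) = -23.575125
  f(-0.060000) = 8.116184
  x_2 = -0.060000 - 8.116184×(-0.060000 - (-3.050000))/(8.116184 - (-23.575125))
       = -0.825743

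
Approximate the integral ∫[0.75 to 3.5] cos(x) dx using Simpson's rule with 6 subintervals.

f(x) = cos(x)
a = 0.75, b = 3.5, n = 6
h = (b - a)/n = 0.458333

Simpson's rule: (h/3)[f(x₀) + 4f(x₁) + 2f(x₂) + ... + f(xₙ)]

x_0 = 0.7500, f(x_0) = 0.731689, coefficient = 1
x_1 = 1.2083, f(x_1) = 0.354578, coefficient = 4
x_2 = 1.6667, f(x_2) = -0.095724, coefficient = 2
x_3 = 2.1250, f(x_3) = -0.526266, coefficient = 4
x_4 = 2.5833, f(x_4) = -0.848178, coefficient = 2
x_5 = 3.0417, f(x_5) = -0.995012, coefficient = 4
x_6 = 3.5000, f(x_6) = -0.936457, coefficient = 1

I ≈ (0.458333/3) × -6.759370 = -1.032682
Exact value: -1.032422
Error: 0.000260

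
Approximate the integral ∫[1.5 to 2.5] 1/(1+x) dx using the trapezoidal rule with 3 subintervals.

f(x) = 1/(1+x)
a = 1.5, b = 2.5, n = 3
h = (b - a)/n = 0.333333

Trapezoidal rule: (h/2)[f(x₀) + 2f(x₁) + 2f(x₂) + ... + f(xₙ)]

x_0 = 1.5000, f(x_0) = 0.400000, coefficient = 1
x_1 = 1.8333, f(x_1) = 0.352941, coefficient = 2
x_2 = 2.1667, f(x_2) = 0.315789, coefficient = 2
x_3 = 2.5000, f(x_3) = 0.285714, coefficient = 1

I ≈ (0.333333/2) × 2.023176 = 0.337196
Exact value: 0.336472
Error: 0.000724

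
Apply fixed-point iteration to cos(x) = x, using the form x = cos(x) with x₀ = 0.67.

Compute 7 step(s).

Equation: cos(x) = x
Fixed-point form: x = cos(x)
x₀ = 0.67

x_1 = g(0.670000) = 0.783822
x_2 = g(0.783822) = 0.708221
x_3 = g(0.708221) = 0.759521
x_4 = g(0.759521) = 0.725166
x_5 = g(0.725166) = 0.748389
x_6 = g(0.748389) = 0.732786
x_7 = g(0.732786) = 0.743314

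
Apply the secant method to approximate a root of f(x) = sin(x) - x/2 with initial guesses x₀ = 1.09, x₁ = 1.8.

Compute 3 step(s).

f(x) = sin(x) - x/2
x₀ = 1.09, x₁ = 1.8

Secant formula: x_{n+1} = x_n - f(x_n)(x_n - x_{n-1})/(f(x_n) - f(x_{n-1}))

Iteration 1:
  f(1.090000) = 0.341627
  f(1.800000) = 0.073848
  x_2 = 1.800000 - 0.073848×(1.800000 - 1.090000)/(0.073848 - 0.341627)
       = 1.995802
Iteration 2:
  f(1.800000) = 0.073848
  f(1.995802) = -0.086865
  x_3 = 1.995802 - (-0.086865)×(1.995802 - 1.800000)/(-0.086865 - 0.073848)
       = 1.889971
Iteration 3:
  f(1.995802) = -0.086865
  f(1.889971) = 0.004509
  x_4 = 1.889971 - 0.004509×(1.889971 - 1.995802)/(0.004509 - (-0.086865))
       = 1.895194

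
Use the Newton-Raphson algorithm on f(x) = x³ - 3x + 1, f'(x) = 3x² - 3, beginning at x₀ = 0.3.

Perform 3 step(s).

f(x) = x³ - 3x + 1
f'(x) = 3x² - 3
x₀ = 0.3

Newton-Raphson formula: x_{n+1} = x_n - f(x_n)/f'(x_n)

Iteration 1:
  f(0.300000) = 0.127000
  f'(0.300000) = -2.730000
  x_1 = 0.300000 - 0.127000/(-2.730000) = 0.346520
Iteration 2:
  f(0.346520) = 0.002048
  f'(0.346520) = -2.639771
  x_2 = 0.346520 - 0.002048/(-2.639771) = 0.347296
Iteration 3:
  f(0.347296) = 0.000001
  f'(0.347296) = -2.638156
  x_3 = 0.347296 - 0.000001/(-2.638156) = 0.347296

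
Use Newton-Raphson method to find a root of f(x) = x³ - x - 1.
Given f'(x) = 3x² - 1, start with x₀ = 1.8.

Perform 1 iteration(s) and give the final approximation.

f(x) = x³ - x - 1
f'(x) = 3x² - 1
x₀ = 1.8

Newton-Raphson formula: x_{n+1} = x_n - f(x_n)/f'(x_n)

Iteration 1:
  f(1.800000) = 3.032000
  f'(1.800000) = 8.720000
  x_1 = 1.800000 - 3.032000/8.720000 = 1.452294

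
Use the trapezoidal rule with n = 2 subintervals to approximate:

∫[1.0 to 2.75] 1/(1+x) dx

f(x) = 1/(1+x)
a = 1.0, b = 2.75, n = 2
h = (b - a)/n = 0.875000

Trapezoidal rule: (h/2)[f(x₀) + 2f(x₁) + 2f(x₂) + ... + f(xₙ)]

x_0 = 1.0000, f(x_0) = 0.500000, coefficient = 1
x_1 = 1.8750, f(x_1) = 0.347826, coefficient = 2
x_2 = 2.7500, f(x_2) = 0.266667, coefficient = 1

I ≈ (0.875000/2) × 1.462319 = 0.639764
Exact value: 0.628609
Error: 0.011156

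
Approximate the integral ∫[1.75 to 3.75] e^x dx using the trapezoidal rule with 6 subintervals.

f(x) = e^x
a = 1.75, b = 3.75, n = 6
h = (b - a)/n = 0.333333

Trapezoidal rule: (h/2)[f(x₀) + 2f(x₁) + 2f(x₂) + ... + f(xₙ)]

x_0 = 1.7500, f(x_0) = 5.754603, coefficient = 1
x_1 = 2.0833, f(x_1) = 8.031195, coefficient = 2
x_2 = 2.4167, f(x_2) = 11.208436, coefficient = 2
x_3 = 2.7500, f(x_3) = 15.642632, coefficient = 2
x_4 = 3.0833, f(x_4) = 21.831051, coefficient = 2
x_5 = 3.4167, f(x_5) = 30.467687, coefficient = 2
x_6 = 3.7500, f(x_6) = 42.521082, coefficient = 1

I ≈ (0.333333/2) × 222.637686 = 37.106281
Exact value: 36.766479
Error: 0.339802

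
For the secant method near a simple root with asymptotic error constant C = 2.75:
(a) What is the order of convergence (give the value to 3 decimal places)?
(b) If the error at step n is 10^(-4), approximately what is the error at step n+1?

(a) Secant method has superlinear convergence with order φ = (1+√5)/2 ≈ 1.618.
    This means |e_{n+1}| ≈ C|e_n|^1.618.

(b) With |e_n| = 10^(-4) and C = 2.75:
    |e_{n+1}| ≈ 2.75 × (10^(-4))^1.618 = 2.75 × 10^(-6.47)

(a) ≈ 1.618 (golden ratio); (b) |e_{n+1}| ≈ 9.272e-07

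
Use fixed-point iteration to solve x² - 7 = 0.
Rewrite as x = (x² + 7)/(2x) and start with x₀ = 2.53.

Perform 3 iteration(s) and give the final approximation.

Equation: x² - 7 = 0
Fixed-point form: x = (x² + 7)/(2x)
x₀ = 2.53

x_1 = g(2.530000) = 2.648399
x_2 = g(2.648399) = 2.645753
x_3 = g(2.645753) = 2.645751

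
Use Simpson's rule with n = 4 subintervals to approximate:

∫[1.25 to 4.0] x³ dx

f(x) = x³
a = 1.25, b = 4.0, n = 4
h = (b - a)/n = 0.687500

Simpson's rule: (h/3)[f(x₀) + 4f(x₁) + 2f(x₂) + ... + f(xₙ)]

x_0 = 1.2500, f(x_0) = 1.953125, coefficient = 1
x_1 = 1.9375, f(x_1) = 7.273193, coefficient = 4
x_2 = 2.6250, f(x_2) = 18.087891, coefficient = 2
x_3 = 3.3125, f(x_3) = 36.346924, coefficient = 4
x_4 = 4.0000, f(x_4) = 64.000000, coefficient = 1

I ≈ (0.687500/3) × 276.609375 = 63.389648
Exact value: 63.389648
Error: 0.000000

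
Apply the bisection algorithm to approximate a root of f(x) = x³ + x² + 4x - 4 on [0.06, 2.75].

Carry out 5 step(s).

f(x) = x³ + x² + 4x - 4
Initial interval: [0.06, 2.75]

Iteration 1:
  c_1 = (0.060000 + 2.750000)/2 = 1.405000
  f(c_1) = f(1.405000) = 6.367530
  f(a) × f(c) < 0, new interval: [0.060000, 1.405000]
Iteration 2:
  c_2 = (0.060000 + 1.405000)/2 = 0.732500
  f(c_2) = f(0.732500) = -0.140416
  f(a) × f(c) ≥ 0, new interval: [0.732500, 1.405000]
Iteration 3:
  c_3 = (0.732500 + 1.405000)/2 = 1.068750
  f(c_3) = f(1.068750) = 2.637981
  f(a) × f(c) < 0, new interval: [0.732500, 1.068750]
Iteration 4:
  c_4 = (0.732500 + 1.068750)/2 = 0.900625
  f(c_4) = f(0.900625) = 1.144145
  f(a) × f(c) < 0, new interval: [0.732500, 0.900625]
Iteration 5:
  c_5 = (0.732500 + 0.900625)/2 = 0.816563
  f(c_5) = f(0.816563) = 0.477487
  f(a) × f(c) < 0, new interval: [0.732500, 0.816563]

After 5 iteration(s), the approximation is c_5 = 0.816563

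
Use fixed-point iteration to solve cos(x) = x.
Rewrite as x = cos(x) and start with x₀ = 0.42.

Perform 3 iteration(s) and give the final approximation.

Equation: cos(x) = x
Fixed-point form: x = cos(x)
x₀ = 0.42

x_1 = g(0.420000) = 0.913089
x_2 = g(0.913089) = 0.611304
x_3 = g(0.611304) = 0.818900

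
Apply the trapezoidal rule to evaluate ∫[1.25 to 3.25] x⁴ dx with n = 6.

f(x) = x⁴
a = 1.25, b = 3.25, n = 6
h = (b - a)/n = 0.333333

Trapezoidal rule: (h/2)[f(x₀) + 2f(x₁) + 2f(x₂) + ... + f(xₙ)]

x_0 = 1.2500, f(x_0) = 2.441406, coefficient = 1
x_1 = 1.5833, f(x_1) = 6.284770, coefficient = 2
x_2 = 1.9167, f(x_2) = 13.495419, coefficient = 2
x_3 = 2.2500, f(x_3) = 25.628906, coefficient = 2
x_4 = 2.5833, f(x_4) = 44.537085, coefficient = 2
x_5 = 2.9167, f(x_5) = 72.368104, coefficient = 2
x_6 = 3.2500, f(x_6) = 111.566406, coefficient = 1

I ≈ (0.333333/2) × 438.636381 = 73.106064
Exact value: 71.907813
Error: 1.198251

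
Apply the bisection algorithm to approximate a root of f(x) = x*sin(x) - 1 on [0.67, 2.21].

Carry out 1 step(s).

f(x) = x*sin(x) - 1
Initial interval: [0.67, 2.21]

Iteration 1:
  c_1 = (0.670000 + 2.210000)/2 = 1.440000
  f(c_1) = f(1.440000) = 0.427700
  f(a) × f(c) < 0, new interval: [0.670000, 1.440000]

After 1 iteration(s), the approximation is c_1 = 1.440000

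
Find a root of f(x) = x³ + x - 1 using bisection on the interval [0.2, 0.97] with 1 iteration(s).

f(x) = x³ + x - 1
Initial interval: [0.2, 0.97]

Iteration 1:
  c_1 = (0.200000 + 0.970000)/2 = 0.585000
  f(c_1) = f(0.585000) = -0.214798
  f(a) × f(c) ≥ 0, new interval: [0.585000, 0.970000]

After 1 iteration(s), the approximation is c_1 = 0.585000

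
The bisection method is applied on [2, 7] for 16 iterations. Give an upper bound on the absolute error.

Bisection error bound: |error| ≤ (b-a)/2^n
|error| ≤ (7 - 2)/2^16 = 5/2^16
|error| ≤ 0.0000762939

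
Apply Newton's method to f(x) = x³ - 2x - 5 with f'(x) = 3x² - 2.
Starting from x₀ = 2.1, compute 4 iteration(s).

f(x) = x³ - 2x - 5
f'(x) = 3x² - 2
x₀ = 2.1

Newton-Raphson formula: x_{n+1} = x_n - f(x_n)/f'(x_n)

Iteration 1:
  f(2.100000) = 0.061000
  f'(2.100000) = 11.230000
  x_1 = 2.100000 - 0.061000/11.230000 = 2.094568
Iteration 2:
  f(2.094568) = 0.000186
  f'(2.094568) = 11.161647
  x_2 = 2.094568 - 0.000186/11.161647 = 2.094551
Iteration 3:
  f(2.094551) = 0.000000
  f'(2.094551) = 11.161438
  x_3 = 2.094551 - 0.000000/11.161438 = 2.094551
Iteration 4:
  f(2.094551) = 0.000000
  f'(2.094551) = 11.161438
  x_4 = 2.094551 - 0.000000/11.161438 = 2.094551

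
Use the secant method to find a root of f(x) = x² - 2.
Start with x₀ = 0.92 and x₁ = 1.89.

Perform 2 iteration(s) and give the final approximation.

f(x) = x² - 2
x₀ = 0.92, x₁ = 1.89

Secant formula: x_{n+1} = x_n - f(x_n)(x_n - x_{n-1})/(f(x_n) - f(x_{n-1}))

Iteration 1:
  f(0.920000) = -1.153600
  f(1.890000) = 1.572100
  x_2 = 1.890000 - 1.572100×(1.890000 - 0.920000)/(1.572100 - (-1.153600))
       = 1.330534
Iteration 2:
  f(1.890000) = 1.572100
  f(1.330534) = -0.229680
  x_3 = 1.330534 - (-0.229680)×(1.330534 - 1.890000)/(-0.229680 - 1.572100)
       = 1.401851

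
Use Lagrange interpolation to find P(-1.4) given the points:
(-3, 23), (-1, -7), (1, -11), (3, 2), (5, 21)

Lagrange interpolation formula:
P(x) = Σ yᵢ × Lᵢ(x)
where Lᵢ(x) = Π_{j≠i} (x - xⱼ)/(xᵢ - xⱼ)

L_0(-1.4) = (-1.4 - (-1))/(-3 - (-1)) × (-1.4 - 1)/(-3 - 1) × (-1.4 - 3)/(-3 - 3) × (-1.4 - 5)/(-3 - 5) = 0.070400
L_1(-1.4) = (-1.4 - (-3))/(-1 - (-3)) × (-1.4 - 1)/(-1 - 1) × (-1.4 - 3)/(-1 - 3) × (-1.4 - 5)/(-1 - 5) = 1.126400
L_2(-1.4) = (-1.4 - (-3))/(1 - (-3)) × (-1.4 - (-1))/(1 - (-1)) × (-1.4 - 3)/(1 - 3) × (-1.4 - 5)/(1 - 5) = -0.281600
L_3(-1.4) = (-1.4 - (-3))/(3 - (-3)) × (-1.4 - (-1))/(3 - (-1)) × (-1.4 - 1)/(3 - 1) × (-1.4 - 5)/(3 - 5) = 0.102400
L_4(-1.4) = (-1.4 - (-3))/(5 - (-3)) × (-1.4 - (-1))/(5 - (-1)) × (-1.4 - 1)/(5 - 1) × (-1.4 - 3)/(5 - 3) = -0.017600

P(-1.4) = 23×L_0(-1.4) + (-7)×L_1(-1.4) + (-11)×L_2(-1.4) + 2×L_3(-1.4) + 21×L_4(-1.4)
P(-1.4) = -3.332800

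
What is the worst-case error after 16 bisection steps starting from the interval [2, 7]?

Bisection error bound: |error| ≤ (b-a)/2^n
|error| ≤ (7 - 2)/2^16 = 5/2^16
|error| ≤ 0.0000762939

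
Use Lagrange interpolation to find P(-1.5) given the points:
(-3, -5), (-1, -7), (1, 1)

Lagrange interpolation formula:
P(x) = Σ yᵢ × Lᵢ(x)
where Lᵢ(x) = Π_{j≠i} (x - xⱼ)/(xᵢ - xⱼ)

L_0(-1.5) = (-1.5 - (-1))/(-3 - (-1)) × (-1.5 - 1)/(-3 - 1) = 0.156250
L_1(-1.5) = (-1.5 - (-3))/(-1 - (-3)) × (-1.5 - 1)/(-1 - 1) = 0.937500
L_2(-1.5) = (-1.5 - (-3))/(1 - (-3)) × (-1.5 - (-1))/(1 - (-1)) = -0.093750

P(-1.5) = (-5)×L_0(-1.5) + (-7)×L_1(-1.5) + 1×L_2(-1.5)
P(-1.5) = -7.437500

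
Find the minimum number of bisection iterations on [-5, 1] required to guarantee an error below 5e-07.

We need (b-a)/2^n ≤ 5e-07
(1 - (-5))/2^n ≤ 5e-07
6/2^n ≤ 5e-07
2^n ≥ 12000000
n ≥ log₂(12000000) = 23.52
n ≥ 24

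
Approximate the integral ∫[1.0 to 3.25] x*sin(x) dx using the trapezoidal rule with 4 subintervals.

f(x) = x*sin(x)
a = 1.0, b = 3.25, n = 4
h = (b - a)/n = 0.562500

Trapezoidal rule: (h/2)[f(x₀) + 2f(x₁) + 2f(x₂) + ... + f(xₙ)]

x_0 = 1.0000, f(x_0) = 0.841471, coefficient = 1
x_1 = 1.5625, f(x_1) = 1.562446, coefficient = 2
x_2 = 2.1250, f(x_2) = 1.806930, coefficient = 2
x_3 = 2.6875, f(x_3) = 1.178864, coefficient = 2
x_4 = 3.2500, f(x_4) = -0.351634, coefficient = 1

I ≈ (0.562500/2) × 9.586317 = 2.696152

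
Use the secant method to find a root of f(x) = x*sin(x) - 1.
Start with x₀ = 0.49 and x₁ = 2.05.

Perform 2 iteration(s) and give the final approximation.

f(x) = x*sin(x) - 1
x₀ = 0.49, x₁ = 2.05

Secant formula: x_{n+1} = x_n - f(x_n)(x_n - x_{n-1})/(f(x_n) - f(x_{n-1}))

Iteration 1:
  f(0.490000) = -0.769393
  f(2.050000) = 0.819093
  x_2 = 2.050000 - 0.819093×(2.050000 - 0.490000)/(0.819093 - (-0.769393))
       = 1.245596
Iteration 2:
  f(2.050000) = 0.819093
  f(1.245596) = 0.180310
  x_3 = 1.245596 - 0.180310×(1.245596 - 2.050000)/(0.180310 - 0.819093)
       = 1.018536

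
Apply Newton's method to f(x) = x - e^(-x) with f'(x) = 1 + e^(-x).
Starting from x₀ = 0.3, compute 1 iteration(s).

f(x) = x - e^(-x)
f'(x) = 1 + e^(-x)
x₀ = 0.3

Newton-Raphson formula: x_{n+1} = x_n - f(x_n)/f'(x_n)

Iteration 1:
  f(0.300000) = -0.440818
  f'(0.300000) = 1.740818
  x_1 = 0.300000 - (-0.440818)/1.740818 = 0.553225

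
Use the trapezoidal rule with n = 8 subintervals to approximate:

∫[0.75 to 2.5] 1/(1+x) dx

f(x) = 1/(1+x)
a = 0.75, b = 2.5, n = 8
h = (b - a)/n = 0.218750

Trapezoidal rule: (h/2)[f(x₀) + 2f(x₁) + 2f(x₂) + ... + f(xₙ)]

x_0 = 0.7500, f(x_0) = 0.571429, coefficient = 1
x_1 = 0.9688, f(x_1) = 0.507937, coefficient = 2
x_2 = 1.1875, f(x_2) = 0.457143, coefficient = 2
x_3 = 1.4062, f(x_3) = 0.415584, coefficient = 2
x_4 = 1.6250, f(x_4) = 0.380952, coefficient = 2
x_5 = 1.8438, f(x_5) = 0.351648, coefficient = 2
x_6 = 2.0625, f(x_6) = 0.326531, coefficient = 2
x_7 = 2.2812, f(x_7) = 0.304762, coefficient = 2
x_8 = 2.5000, f(x_8) = 0.285714, coefficient = 1

I ≈ (0.218750/2) × 6.346257 = 0.694122
Exact value: 0.693147
Error: 0.000975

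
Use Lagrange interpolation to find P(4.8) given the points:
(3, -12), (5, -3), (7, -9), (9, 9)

Lagrange interpolation formula:
P(x) = Σ yᵢ × Lᵢ(x)
where Lᵢ(x) = Π_{j≠i} (x - xⱼ)/(xᵢ - xⱼ)

L_0(4.8) = (4.8 - 5)/(3 - 5) × (4.8 - 7)/(3 - 7) × (4.8 - 9)/(3 - 9) = 0.038500
L_1(4.8) = (4.8 - 3)/(5 - 3) × (4.8 - 7)/(5 - 7) × (4.8 - 9)/(5 - 9) = 1.039500
L_2(4.8) = (4.8 - 3)/(7 - 3) × (4.8 - 5)/(7 - 5) × (4.8 - 9)/(7 - 9) = -0.094500
L_3(4.8) = (4.8 - 3)/(9 - 3) × (4.8 - 5)/(9 - 5) × (4.8 - 7)/(9 - 7) = 0.016500

P(4.8) = (-12)×L_0(4.8) + (-3)×L_1(4.8) + (-9)×L_2(4.8) + 9×L_3(4.8)
P(4.8) = -2.581500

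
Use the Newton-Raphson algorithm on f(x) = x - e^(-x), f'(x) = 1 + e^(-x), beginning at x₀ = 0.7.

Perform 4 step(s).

f(x) = x - e^(-x)
f'(x) = 1 + e^(-x)
x₀ = 0.7

Newton-Raphson formula: x_{n+1} = x_n - f(x_n)/f'(x_n)

Iteration 1:
  f(0.700000) = 0.203415
  f'(0.700000) = 1.496585
  x_1 = 0.700000 - 0.203415/1.496585 = 0.564081
Iteration 2:
  f(0.564081) = -0.004802
  f'(0.564081) = 1.568883
  x_2 = 0.564081 - (-0.004802)/1.568883 = 0.567142
Iteration 3:
  f(0.567142) = -0.000003
  f'(0.567142) = 1.567144
  x_3 = 0.567142 - (-0.000003)/1.567144 = 0.567143
Iteration 4:
  f(0.567143) = 0.000000
  f'(0.567143) = 1.567143
  x_4 = 0.567143 - 0.000000/1.567143 = 0.567143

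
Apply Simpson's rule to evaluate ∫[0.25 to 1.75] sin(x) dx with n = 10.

f(x) = sin(x)
a = 0.25, b = 1.75, n = 10
h = (b - a)/n = 0.150000

Simpson's rule: (h/3)[f(x₀) + 4f(x₁) + 2f(x₂) + ... + f(xₙ)]

x_0 = 0.2500, f(x_0) = 0.247404, coefficient = 1
x_1 = 0.4000, f(x_1) = 0.389418, coefficient = 4
x_2 = 0.5500, f(x_2) = 0.522687, coefficient = 2
x_3 = 0.7000, f(x_3) = 0.644218, coefficient = 4
x_4 = 0.8500, f(x_4) = 0.751280, coefficient = 2
x_5 = 1.0000, f(x_5) = 0.841471, coefficient = 4
x_6 = 1.1500, f(x_6) = 0.912764, coefficient = 2
x_7 = 1.3000, f(x_7) = 0.963558, coefficient = 4
x_8 = 1.4500, f(x_8) = 0.992713, coefficient = 2
x_9 = 1.6000, f(x_9) = 0.999574, coefficient = 4
x_10 = 1.7500, f(x_10) = 0.983986, coefficient = 1

I ≈ (0.150000/3) × 22.943234 = 1.147162
Exact value: 1.147158
Error: 0.000003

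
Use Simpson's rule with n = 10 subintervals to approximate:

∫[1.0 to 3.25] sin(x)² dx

f(x) = sin(x)²
a = 1.0, b = 3.25, n = 10
h = (b - a)/n = 0.225000

Simpson's rule: (h/3)[f(x₀) + 4f(x₁) + 2f(x₂) + ... + f(xₙ)]

x_0 = 1.0000, f(x_0) = 0.708073, coefficient = 1
x_1 = 1.2250, f(x_1) = 0.885116, coefficient = 4
x_2 = 1.4500, f(x_2) = 0.985479, coefficient = 2
x_3 = 1.6750, f(x_3) = 0.989181, coefficient = 4
x_4 = 1.9000, f(x_4) = 0.895484, coefficient = 2
x_5 = 2.1250, f(x_5) = 0.723044, coefficient = 4
x_6 = 2.3500, f(x_6) = 0.506194, coefficient = 2
x_7 = 2.5750, f(x_7) = 0.288112, coefficient = 4
x_8 = 2.8000, f(x_8) = 0.112217, coefficient = 2
x_9 = 3.0250, f(x_9) = 0.013532, coefficient = 4
x_10 = 3.2500, f(x_10) = 0.011706, coefficient = 1

I ≈ (0.225000/3) × 17.314465 = 1.298585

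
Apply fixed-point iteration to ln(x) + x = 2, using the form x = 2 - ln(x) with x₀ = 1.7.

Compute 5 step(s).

Equation: ln(x) + x = 2
Fixed-point form: x = 2 - ln(x)
x₀ = 1.7

x_1 = g(1.700000) = 1.469372
x_2 = g(1.469372) = 1.615165
x_3 = g(1.615165) = 1.520563
x_4 = g(1.520563) = 1.580919
x_5 = g(1.580919) = 1.541993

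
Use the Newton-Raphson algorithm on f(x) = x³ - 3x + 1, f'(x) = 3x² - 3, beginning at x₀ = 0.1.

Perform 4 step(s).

f(x) = x³ - 3x + 1
f'(x) = 3x² - 3
x₀ = 0.1

Newton-Raphson formula: x_{n+1} = x_n - f(x_n)/f'(x_n)

Iteration 1:
  f(0.100000) = 0.701000
  f'(0.100000) = -2.970000
  x_1 = 0.100000 - 0.701000/(-2.970000) = 0.336027
Iteration 2:
  f(0.336027) = 0.029861
  f'(0.336027) = -2.661258
  x_2 = 0.336027 - 0.029861/(-2.661258) = 0.347248
Iteration 3:
  f(0.347248) = 0.000128
  f'(0.347248) = -2.638257
  x_3 = 0.347248 - 0.000128/(-2.638257) = 0.347296
Iteration 4:
  f(0.347296) = 0.000000
  f'(0.347296) = -2.638156
  x_4 = 0.347296 - 0.000000/(-2.638156) = 0.347296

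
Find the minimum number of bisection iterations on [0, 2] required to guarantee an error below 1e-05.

We need (b-a)/2^n ≤ 1e-05
(2 - 0)/2^n ≤ 1e-05
2/2^n ≤ 1e-05
2^n ≥ 200000
n ≥ log₂(200000) = 17.61
n ≥ 18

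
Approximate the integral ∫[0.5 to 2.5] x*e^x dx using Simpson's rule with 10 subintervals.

f(x) = x*e^x
a = 0.5, b = 2.5, n = 10
h = (b - a)/n = 0.200000

Simpson's rule: (h/3)[f(x₀) + 4f(x₁) + 2f(x₂) + ... + f(xₙ)]

x_0 = 0.5000, f(x_0) = 0.824361, coefficient = 1
x_1 = 0.7000, f(x_1) = 1.409627, coefficient = 4
x_2 = 0.9000, f(x_2) = 2.213643, coefficient = 2
x_3 = 1.1000, f(x_3) = 3.304583, coefficient = 4
x_4 = 1.3000, f(x_4) = 4.770086, coefficient = 2
x_5 = 1.5000, f(x_5) = 6.722534, coefficient = 4
x_6 = 1.7000, f(x_6) = 9.305711, coefficient = 2
x_7 = 1.9000, f(x_7) = 12.703199, coefficient = 4
x_8 = 2.1000, f(x_8) = 17.148957, coefficient = 2
x_9 = 2.3000, f(x_9) = 22.940620, coefficient = 4
x_10 = 2.5000, f(x_10) = 30.456235, coefficient = 1

I ≈ (0.200000/3) × 286.479636 = 19.098642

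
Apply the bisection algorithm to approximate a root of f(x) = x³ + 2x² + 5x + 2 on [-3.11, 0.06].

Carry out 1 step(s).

f(x) = x³ + 2x² + 5x + 2
Initial interval: [-3.11, 0.06]

Iteration 1:
  c_1 = (-3.110000 + 0.060000)/2 = -1.525000
  f(c_1) = f(-1.525000) = -4.520328
  f(a) × f(c) ≥ 0, new interval: [-1.525000, 0.060000]

After 1 iteration(s), the approximation is c_1 = -1.525000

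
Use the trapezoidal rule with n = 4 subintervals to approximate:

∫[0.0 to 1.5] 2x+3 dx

f(x) = 2x+3
a = 0.0, b = 1.5, n = 4
h = (b - a)/n = 0.375000

Trapezoidal rule: (h/2)[f(x₀) + 2f(x₁) + 2f(x₂) + ... + f(xₙ)]

x_0 = 0.0000, f(x_0) = 3.000000, coefficient = 1
x_1 = 0.3750, f(x_1) = 3.750000, coefficient = 2
x_2 = 0.7500, f(x_2) = 4.500000, coefficient = 2
x_3 = 1.1250, f(x_3) = 5.250000, coefficient = 2
x_4 = 1.5000, f(x_4) = 6.000000, coefficient = 1

I ≈ (0.375000/2) × 36.000000 = 6.750000
Exact value: 6.750000
Error: 0.000000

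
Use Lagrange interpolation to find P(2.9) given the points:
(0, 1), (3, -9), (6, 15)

Lagrange interpolation formula:
P(x) = Σ yᵢ × Lᵢ(x)
where Lᵢ(x) = Π_{j≠i} (x - xⱼ)/(xᵢ - xⱼ)

L_0(2.9) = (2.9 - 3)/(0 - 3) × (2.9 - 6)/(0 - 6) = 0.017222
L_1(2.9) = (2.9 - 0)/(3 - 0) × (2.9 - 6)/(3 - 6) = 0.998889
L_2(2.9) = (2.9 - 0)/(6 - 0) × (2.9 - 3)/(6 - 3) = -0.016111

P(2.9) = 1×L_0(2.9) + (-9)×L_1(2.9) + 15×L_2(2.9)
P(2.9) = -9.214444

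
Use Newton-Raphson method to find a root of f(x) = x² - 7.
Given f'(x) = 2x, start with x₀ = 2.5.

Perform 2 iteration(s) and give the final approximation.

f(x) = x² - 7
f'(x) = 2x
x₀ = 2.5

Newton-Raphson formula: x_{n+1} = x_n - f(x_n)/f'(x_n)

Iteration 1:
  f(2.500000) = -0.750000
  f'(2.500000) = 5.000000
  x_1 = 2.500000 - (-0.750000)/5.000000 = 2.650000
Iteration 2:
  f(2.650000) = 0.022500
  f'(2.650000) = 5.300000
  x_2 = 2.650000 - 0.022500/5.300000 = 2.645755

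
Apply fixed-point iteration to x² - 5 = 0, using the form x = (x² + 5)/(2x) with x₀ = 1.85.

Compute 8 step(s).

Equation: x² - 5 = 0
Fixed-point form: x = (x² + 5)/(2x)
x₀ = 1.85

x_1 = g(1.850000) = 2.276351
x_2 = g(2.276351) = 2.236424
x_3 = g(2.236424) = 2.236068
x_4 = g(2.236068) = 2.236068
x_5 = g(2.236068) = 2.236068
x_6 = g(2.236068) = 2.236068
x_7 = g(2.236068) = 2.236068
x_8 = g(2.236068) = 2.236068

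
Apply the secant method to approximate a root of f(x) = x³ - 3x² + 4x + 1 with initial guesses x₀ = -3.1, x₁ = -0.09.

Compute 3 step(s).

f(x) = x³ - 3x² + 4x + 1
x₀ = -3.1, x₁ = -0.09

Secant formula: x_{n+1} = x_n - f(x_n)(x_n - x_{n-1})/(f(x_n) - f(x_{n-1}))

Iteration 1:
  f(-3.100000) = -70.021000
  f(-0.090000) = 0.614971
  x_2 = -0.090000 - 0.614971×(-0.090000 - (-3.100000))/(0.614971 - (-70.021000))
       = -0.116206
Iteration 2:
  f(-0.090000) = 0.614971
  f(-0.116206) = 0.493097
  x_3 = -0.116206 - 0.493097×(-0.116206 - (-0.090000))/(0.493097 - 0.614971)
       = -0.222233
Iteration 3:
  f(-0.116206) = 0.493097
  f(-0.222233) = -0.048067
  x_4 = -0.222233 - (-0.048067)×(-0.222233 - (-0.116206))/(-0.048067 - 0.493097)
       = -0.212815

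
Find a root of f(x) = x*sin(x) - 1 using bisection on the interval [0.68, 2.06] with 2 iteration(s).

f(x) = x*sin(x) - 1
Initial interval: [0.68, 2.06]

Iteration 1:
  c_1 = (0.680000 + 2.060000)/2 = 1.370000
  f(c_1) = f(1.370000) = 0.342474
  f(a) × f(c) < 0, new interval: [0.680000, 1.370000]
Iteration 2:
  c_2 = (0.680000 + 1.370000)/2 = 1.025000
  f(c_2) = f(1.025000) = -0.123918
  f(a) × f(c) ≥ 0, new interval: [1.025000, 1.370000]

After 2 iteration(s), the approximation is c_2 = 1.025000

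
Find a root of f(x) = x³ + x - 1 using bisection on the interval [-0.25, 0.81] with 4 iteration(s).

f(x) = x³ + x - 1
Initial interval: [-0.25, 0.81]

Iteration 1:
  c_1 = (-0.250000 + 0.810000)/2 = 0.280000
  f(c_1) = f(0.280000) = -0.698048
  f(a) × f(c) ≥ 0, new interval: [0.280000, 0.810000]
Iteration 2:
  c_2 = (0.280000 + 0.810000)/2 = 0.545000
  f(c_2) = f(0.545000) = -0.293121
  f(a) × f(c) ≥ 0, new interval: [0.545000, 0.810000]
Iteration 3:
  c_3 = (0.545000 + 0.810000)/2 = 0.677500
  f(c_3) = f(0.677500) = -0.011523
  f(a) × f(c) ≥ 0, new interval: [0.677500, 0.810000]
Iteration 4:
  c_4 = (0.677500 + 0.810000)/2 = 0.743750
  f(c_4) = f(0.743750) = 0.155166
  f(a) × f(c) < 0, new interval: [0.677500, 0.743750]

After 4 iteration(s), the approximation is c_4 = 0.743750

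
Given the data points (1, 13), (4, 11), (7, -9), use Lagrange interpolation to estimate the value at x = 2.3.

Lagrange interpolation formula:
P(x) = Σ yᵢ × Lᵢ(x)
where Lᵢ(x) = Π_{j≠i} (x - xⱼ)/(xᵢ - xⱼ)

L_0(2.3) = (2.3 - 4)/(1 - 4) × (2.3 - 7)/(1 - 7) = 0.443889
L_1(2.3) = (2.3 - 1)/(4 - 1) × (2.3 - 7)/(4 - 7) = 0.678889
L_2(2.3) = (2.3 - 1)/(7 - 1) × (2.3 - 4)/(7 - 4) = -0.122778

P(2.3) = 13×L_0(2.3) + 11×L_1(2.3) + (-9)×L_2(2.3)
P(2.3) = 14.343333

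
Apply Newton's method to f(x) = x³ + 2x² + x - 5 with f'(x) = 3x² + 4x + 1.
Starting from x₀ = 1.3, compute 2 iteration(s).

f(x) = x³ + 2x² + x - 5
f'(x) = 3x² + 4x + 1
x₀ = 1.3

Newton-Raphson formula: x_{n+1} = x_n - f(x_n)/f'(x_n)

Iteration 1:
  f(1.300000) = 1.877000
  f'(1.300000) = 11.270000
  x_1 = 1.300000 - 1.877000/11.270000 = 1.133452
Iteration 2:
  f(1.133452) = 0.159037
  f'(1.133452) = 9.387944
  x_2 = 1.133452 - 0.159037/9.387944 = 1.116511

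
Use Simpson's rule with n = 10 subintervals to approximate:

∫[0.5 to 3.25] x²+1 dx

f(x) = x²+1
a = 0.5, b = 3.25, n = 10
h = (b - a)/n = 0.275000

Simpson's rule: (h/3)[f(x₀) + 4f(x₁) + 2f(x₂) + ... + f(xₙ)]

x_0 = 0.5000, f(x_0) = 1.250000, coefficient = 1
x_1 = 0.7750, f(x_1) = 1.600625, coefficient = 4
x_2 = 1.0500, f(x_2) = 2.102500, coefficient = 2
x_3 = 1.3250, f(x_3) = 2.755625, coefficient = 4
x_4 = 1.6000, f(x_4) = 3.560000, coefficient = 2
x_5 = 1.8750, f(x_5) = 4.515625, coefficient = 4
x_6 = 2.1500, f(x_6) = 5.622500, coefficient = 2
x_7 = 2.4250, f(x_7) = 6.880625, coefficient = 4
x_8 = 2.7000, f(x_8) = 8.290000, coefficient = 2
x_9 = 2.9750, f(x_9) = 9.850625, coefficient = 4
x_10 = 3.2500, f(x_10) = 11.562500, coefficient = 1

I ≈ (0.275000/3) × 154.375000 = 14.151042
Exact value: 14.151042
Error: 0.000000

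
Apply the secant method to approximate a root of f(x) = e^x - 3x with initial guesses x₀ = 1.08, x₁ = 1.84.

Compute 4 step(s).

f(x) = e^x - 3x
x₀ = 1.08, x₁ = 1.84

Secant formula: x_{n+1} = x_n - f(x_n)(x_n - x_{n-1})/(f(x_n) - f(x_{n-1}))

Iteration 1:
  f(1.080000) = -0.295320
  f(1.840000) = 0.776538
  x_2 = 1.840000 - 0.776538×(1.840000 - 1.080000)/(0.776538 - (-0.295320))
       = 1.289397
Iteration 2:
  f(1.840000) = 0.776538
  f(1.289397) = -0.237595
  x_3 = 1.289397 - (-0.237595)×(1.289397 - 1.840000)/(-0.237595 - 0.776538)
       = 1.418394
Iteration 3:
  f(1.289397) = -0.237595
  f(1.418394) = -0.124701
  x_4 = 1.418394 - (-0.124701)×(1.418394 - 1.289397)/(-0.124701 - (-0.237595))
       = 1.560882
Iteration 4:
  f(1.418394) = -0.124701
  f(1.560882) = 0.080374
  x_5 = 1.560882 - 0.080374×(1.560882 - 1.418394)/(0.080374 - (-0.124701))
       = 1.505037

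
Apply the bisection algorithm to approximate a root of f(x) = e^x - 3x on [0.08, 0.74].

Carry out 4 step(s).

f(x) = e^x - 3x
Initial interval: [0.08, 0.74]

Iteration 1:
  c_1 = (0.080000 + 0.740000)/2 = 0.410000
  f(c_1) = f(0.410000) = 0.276818
  f(a) × f(c) ≥ 0, new interval: [0.410000, 0.740000]
Iteration 2:
  c_2 = (0.410000 + 0.740000)/2 = 0.575000
  f(c_2) = f(0.575000) = 0.052131
  f(a) × f(c) ≥ 0, new interval: [0.575000, 0.740000]
Iteration 3:
  c_3 = (0.575000 + 0.740000)/2 = 0.657500
  f(c_3) = f(0.657500) = -0.042539
  f(a) × f(c) < 0, new interval: [0.575000, 0.657500]
Iteration 4:
  c_4 = (0.575000 + 0.657500)/2 = 0.616250
  f(c_4) = f(0.616250) = 0.003220
  f(a) × f(c) ≥ 0, new interval: [0.616250, 0.657500]

After 4 iteration(s), the approximation is c_4 = 0.616250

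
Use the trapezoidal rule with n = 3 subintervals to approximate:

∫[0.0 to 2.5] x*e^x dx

f(x) = x*e^x
a = 0.0, b = 2.5, n = 3
h = (b - a)/n = 0.833333

Trapezoidal rule: (h/2)[f(x₀) + 2f(x₁) + 2f(x₂) + ... + f(xₙ)]

x_0 = 0.0000, f(x_0) = 0.000000, coefficient = 1
x_1 = 0.8333, f(x_1) = 1.917480, coefficient = 2
x_2 = 1.6667, f(x_2) = 8.824150, coefficient = 2
x_3 = 2.5000, f(x_3) = 30.456235, coefficient = 1

I ≈ (0.833333/2) × 51.939495 = 21.641456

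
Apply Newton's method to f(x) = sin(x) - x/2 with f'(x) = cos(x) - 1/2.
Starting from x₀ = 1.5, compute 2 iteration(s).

f(x) = sin(x) - x/2
f'(x) = cos(x) - 1/2
x₀ = 1.5

Newton-Raphson formula: x_{n+1} = x_n - f(x_n)/f'(x_n)

Iteration 1:
  f(1.500000) = 0.247495
  f'(1.500000) = -0.429263
  x_1 = 1.500000 - 0.247495/(-0.429263) = 2.076558
Iteration 2:
  f(2.076558) = -0.163473
  f'(2.076558) = -0.984474
  x_2 = 2.076558 - (-0.163473)/(-0.984474) = 1.910507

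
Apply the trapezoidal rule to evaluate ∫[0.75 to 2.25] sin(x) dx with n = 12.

f(x) = sin(x)
a = 0.75, b = 2.25, n = 12
h = (b - a)/n = 0.125000

Trapezoidal rule: (h/2)[f(x₀) + 2f(x₁) + 2f(x₂) + ... + f(xₙ)]

x_0 = 0.7500, f(x_0) = 0.681639, coefficient = 1
x_1 = 0.8750, f(x_1) = 0.767544, coefficient = 2
x_2 = 1.0000, f(x_2) = 0.841471, coefficient = 2
x_3 = 1.1250, f(x_3) = 0.902268, coefficient = 2
x_4 = 1.2500, f(x_4) = 0.948985, coefficient = 2
x_5 = 1.3750, f(x_5) = 0.980893, coefficient = 2
x_6 = 1.5000, f(x_6) = 0.997495, coefficient = 2
x_7 = 1.6250, f(x_7) = 0.998531, coefficient = 2
x_8 = 1.7500, f(x_8) = 0.983986, coefficient = 2
x_9 = 1.8750, f(x_9) = 0.954086, coefficient = 2
x_10 = 2.0000, f(x_10) = 0.909297, coefficient = 2
x_11 = 2.1250, f(x_11) = 0.850320, coefficient = 2
x_12 = 2.2500, f(x_12) = 0.778073, coefficient = 1

I ≈ (0.125000/2) × 21.729462 = 1.358091
Exact value: 1.359862
Error: 0.001771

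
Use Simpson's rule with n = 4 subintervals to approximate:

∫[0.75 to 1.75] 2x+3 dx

f(x) = 2x+3
a = 0.75, b = 1.75, n = 4
h = (b - a)/n = 0.250000

Simpson's rule: (h/3)[f(x₀) + 4f(x₁) + 2f(x₂) + ... + f(xₙ)]

x_0 = 0.7500, f(x_0) = 4.500000, coefficient = 1
x_1 = 1.0000, f(x_1) = 5.000000, coefficient = 4
x_2 = 1.2500, f(x_2) = 5.500000, coefficient = 2
x_3 = 1.5000, f(x_3) = 6.000000, coefficient = 4
x_4 = 1.7500, f(x_4) = 6.500000, coefficient = 1

I ≈ (0.250000/3) × 66.000000 = 5.500000
Exact value: 5.500000
Error: 0.000000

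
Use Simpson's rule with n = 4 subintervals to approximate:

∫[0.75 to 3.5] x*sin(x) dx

f(x) = x*sin(x)
a = 0.75, b = 3.5, n = 4
h = (b - a)/n = 0.687500

Simpson's rule: (h/3)[f(x₀) + 4f(x₁) + 2f(x₂) + ... + f(xₙ)]

x_0 = 0.7500, f(x_0) = 0.511229, coefficient = 1
x_1 = 1.4375, f(x_1) = 1.424748, coefficient = 4
x_2 = 2.1250, f(x_2) = 1.806930, coefficient = 2
x_3 = 2.8125, f(x_3) = 0.908956, coefficient = 4
x_4 = 3.5000, f(x_4) = -1.227741, coefficient = 1

I ≈ (0.687500/3) × 12.232165 = 2.803205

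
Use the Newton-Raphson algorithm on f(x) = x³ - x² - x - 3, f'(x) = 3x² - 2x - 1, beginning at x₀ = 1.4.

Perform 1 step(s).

f(x) = x³ - x² - x - 3
f'(x) = 3x² - 2x - 1
x₀ = 1.4

Newton-Raphson formula: x_{n+1} = x_n - f(x_n)/f'(x_n)

Iteration 1:
  f(1.400000) = -3.616000
  f'(1.400000) = 2.080000
  x_1 = 1.400000 - (-3.616000)/2.080000 = 3.138462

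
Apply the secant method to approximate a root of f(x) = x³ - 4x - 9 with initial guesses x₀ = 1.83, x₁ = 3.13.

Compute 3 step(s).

f(x) = x³ - 4x - 9
x₀ = 1.83, x₁ = 3.13

Secant formula: x_{n+1} = x_n - f(x_n)(x_n - x_{n-1})/(f(x_n) - f(x_{n-1}))

Iteration 1:
  f(1.830000) = -10.191513
  f(3.130000) = 9.144297
  x_2 = 3.130000 - 9.144297×(3.130000 - 1.830000)/(9.144297 - (-10.191513))
       = 2.515204
Iteration 2:
  f(3.130000) = 9.144297
  f(2.515204) = -3.149010
  x_3 = 2.515204 - (-3.149010)×(2.515204 - 3.130000)/(-3.149010 - 9.144297)
       = 2.672688
Iteration 3:
  f(2.515204) = -3.149010
  f(2.672688) = -0.599050
  x_4 = 2.672688 - (-0.599050)×(2.672688 - 2.515204)/(-0.599050 - (-3.149010))
       = 2.709685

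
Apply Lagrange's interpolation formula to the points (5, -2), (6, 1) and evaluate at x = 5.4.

Lagrange interpolation formula:
P(x) = Σ yᵢ × Lᵢ(x)
where Lᵢ(x) = Π_{j≠i} (x - xⱼ)/(xᵢ - xⱼ)

L_0(5.4) = (5.4 - 6)/(5 - 6) = 0.600000
L_1(5.4) = (5.4 - 5)/(6 - 5) = 0.400000

P(5.4) = (-2)×L_0(5.4) + 1×L_1(5.4)
P(5.4) = -0.800000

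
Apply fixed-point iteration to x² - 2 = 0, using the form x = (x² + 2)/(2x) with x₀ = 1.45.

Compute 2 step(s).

Equation: x² - 2 = 0
Fixed-point form: x = (x² + 2)/(2x)
x₀ = 1.45

x_1 = g(1.450000) = 1.414655
x_2 = g(1.414655) = 1.414214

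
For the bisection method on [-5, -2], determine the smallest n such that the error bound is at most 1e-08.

We need (b-a)/2^n ≤ 1e-08
(-2 - (-5))/2^n ≤ 1e-08
3/2^n ≤ 1e-08
2^n ≥ 300000000
n ≥ log₂(300000000) = 28.16
n ≥ 29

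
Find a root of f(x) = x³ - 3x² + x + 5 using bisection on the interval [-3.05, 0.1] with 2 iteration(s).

f(x) = x³ - 3x² + x + 5
Initial interval: [-3.05, 0.1]

Iteration 1:
  c_1 = (-3.050000 + 0.100000)/2 = -1.475000
  f(c_1) = f(-1.475000) = -6.210922
  f(a) × f(c) ≥ 0, new interval: [-1.475000, 0.100000]
Iteration 2:
  c_2 = (-1.475000 + 0.100000)/2 = -0.687500
  f(c_2) = f(-0.687500) = 2.569580
  f(a) × f(c) < 0, new interval: [-1.475000, -0.687500]

After 2 iteration(s), the approximation is c_2 = -0.687500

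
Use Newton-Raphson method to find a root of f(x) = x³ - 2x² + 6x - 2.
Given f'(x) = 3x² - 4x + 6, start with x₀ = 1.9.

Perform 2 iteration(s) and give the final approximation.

f(x) = x³ - 2x² + 6x - 2
f'(x) = 3x² - 4x + 6
x₀ = 1.9

Newton-Raphson formula: x_{n+1} = x_n - f(x_n)/f'(x_n)

Iteration 1:
  f(1.900000) = 9.039000
  f'(1.900000) = 9.230000
  x_1 = 1.900000 - 9.039000/9.230000 = 0.920693
Iteration 2:
  f(0.920693) = 2.609258
  f'(0.920693) = 4.860255
  x_2 = 0.920693 - 2.609258/4.860255 = 0.383837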